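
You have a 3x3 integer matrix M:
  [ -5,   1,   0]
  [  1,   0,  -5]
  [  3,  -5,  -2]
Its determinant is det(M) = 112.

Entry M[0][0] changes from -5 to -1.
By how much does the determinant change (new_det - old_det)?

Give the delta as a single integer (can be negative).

Cofactor C_00 = -25
Entry delta = -1 - -5 = 4
Det delta = entry_delta * cofactor = 4 * -25 = -100

Answer: -100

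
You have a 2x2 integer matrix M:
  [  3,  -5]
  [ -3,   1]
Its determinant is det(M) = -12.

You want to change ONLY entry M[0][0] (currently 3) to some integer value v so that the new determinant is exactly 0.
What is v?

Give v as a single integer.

det is linear in entry M[0][0]: det = old_det + (v - 3) * C_00
Cofactor C_00 = 1
Want det = 0: -12 + (v - 3) * 1 = 0
  (v - 3) = 12 / 1 = 12
  v = 3 + (12) = 15

Answer: 15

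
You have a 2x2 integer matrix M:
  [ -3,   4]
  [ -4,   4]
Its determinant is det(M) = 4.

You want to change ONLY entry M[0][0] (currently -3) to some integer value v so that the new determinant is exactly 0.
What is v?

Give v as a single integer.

det is linear in entry M[0][0]: det = old_det + (v - -3) * C_00
Cofactor C_00 = 4
Want det = 0: 4 + (v - -3) * 4 = 0
  (v - -3) = -4 / 4 = -1
  v = -3 + (-1) = -4

Answer: -4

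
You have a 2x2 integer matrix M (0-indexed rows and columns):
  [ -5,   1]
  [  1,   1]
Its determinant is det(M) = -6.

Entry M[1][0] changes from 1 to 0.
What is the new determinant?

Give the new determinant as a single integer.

det is linear in row 1: changing M[1][0] by delta changes det by delta * cofactor(1,0).
Cofactor C_10 = (-1)^(1+0) * minor(1,0) = -1
Entry delta = 0 - 1 = -1
Det delta = -1 * -1 = 1
New det = -6 + 1 = -5

Answer: -5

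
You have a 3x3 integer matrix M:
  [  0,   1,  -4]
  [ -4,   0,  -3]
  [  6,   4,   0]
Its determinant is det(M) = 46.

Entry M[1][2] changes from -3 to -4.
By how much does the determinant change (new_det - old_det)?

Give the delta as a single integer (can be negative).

Answer: -6

Derivation:
Cofactor C_12 = 6
Entry delta = -4 - -3 = -1
Det delta = entry_delta * cofactor = -1 * 6 = -6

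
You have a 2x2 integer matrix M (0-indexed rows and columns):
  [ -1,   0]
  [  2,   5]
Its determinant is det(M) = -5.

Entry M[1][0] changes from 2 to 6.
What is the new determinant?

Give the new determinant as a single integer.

Answer: -5

Derivation:
det is linear in row 1: changing M[1][0] by delta changes det by delta * cofactor(1,0).
Cofactor C_10 = (-1)^(1+0) * minor(1,0) = 0
Entry delta = 6 - 2 = 4
Det delta = 4 * 0 = 0
New det = -5 + 0 = -5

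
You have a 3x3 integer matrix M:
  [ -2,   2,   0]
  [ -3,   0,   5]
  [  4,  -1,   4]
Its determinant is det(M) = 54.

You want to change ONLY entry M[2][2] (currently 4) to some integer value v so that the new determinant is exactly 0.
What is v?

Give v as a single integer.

det is linear in entry M[2][2]: det = old_det + (v - 4) * C_22
Cofactor C_22 = 6
Want det = 0: 54 + (v - 4) * 6 = 0
  (v - 4) = -54 / 6 = -9
  v = 4 + (-9) = -5

Answer: -5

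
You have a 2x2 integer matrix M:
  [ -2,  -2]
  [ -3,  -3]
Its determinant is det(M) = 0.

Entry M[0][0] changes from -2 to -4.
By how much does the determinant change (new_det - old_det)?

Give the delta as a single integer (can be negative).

Answer: 6

Derivation:
Cofactor C_00 = -3
Entry delta = -4 - -2 = -2
Det delta = entry_delta * cofactor = -2 * -3 = 6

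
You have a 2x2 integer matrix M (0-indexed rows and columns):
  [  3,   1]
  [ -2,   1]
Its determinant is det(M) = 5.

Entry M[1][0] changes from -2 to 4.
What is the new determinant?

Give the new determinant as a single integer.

Answer: -1

Derivation:
det is linear in row 1: changing M[1][0] by delta changes det by delta * cofactor(1,0).
Cofactor C_10 = (-1)^(1+0) * minor(1,0) = -1
Entry delta = 4 - -2 = 6
Det delta = 6 * -1 = -6
New det = 5 + -6 = -1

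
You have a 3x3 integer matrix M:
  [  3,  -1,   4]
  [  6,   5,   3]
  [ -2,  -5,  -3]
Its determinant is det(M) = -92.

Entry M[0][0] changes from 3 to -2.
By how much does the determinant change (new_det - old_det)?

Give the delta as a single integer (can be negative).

Answer: 0

Derivation:
Cofactor C_00 = 0
Entry delta = -2 - 3 = -5
Det delta = entry_delta * cofactor = -5 * 0 = 0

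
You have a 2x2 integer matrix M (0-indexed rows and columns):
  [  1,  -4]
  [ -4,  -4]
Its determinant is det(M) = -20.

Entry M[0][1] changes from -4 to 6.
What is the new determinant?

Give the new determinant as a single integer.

Answer: 20

Derivation:
det is linear in row 0: changing M[0][1] by delta changes det by delta * cofactor(0,1).
Cofactor C_01 = (-1)^(0+1) * minor(0,1) = 4
Entry delta = 6 - -4 = 10
Det delta = 10 * 4 = 40
New det = -20 + 40 = 20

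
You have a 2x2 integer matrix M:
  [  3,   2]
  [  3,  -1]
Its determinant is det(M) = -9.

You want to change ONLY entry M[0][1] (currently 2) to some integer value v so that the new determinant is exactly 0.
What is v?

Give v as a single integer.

Answer: -1

Derivation:
det is linear in entry M[0][1]: det = old_det + (v - 2) * C_01
Cofactor C_01 = -3
Want det = 0: -9 + (v - 2) * -3 = 0
  (v - 2) = 9 / -3 = -3
  v = 2 + (-3) = -1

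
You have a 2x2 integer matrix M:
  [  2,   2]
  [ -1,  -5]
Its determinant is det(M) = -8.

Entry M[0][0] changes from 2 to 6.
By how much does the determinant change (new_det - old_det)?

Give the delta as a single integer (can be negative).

Cofactor C_00 = -5
Entry delta = 6 - 2 = 4
Det delta = entry_delta * cofactor = 4 * -5 = -20

Answer: -20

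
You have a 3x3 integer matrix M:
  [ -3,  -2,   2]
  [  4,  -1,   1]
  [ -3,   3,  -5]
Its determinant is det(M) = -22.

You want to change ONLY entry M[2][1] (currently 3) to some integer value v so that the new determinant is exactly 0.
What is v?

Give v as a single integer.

det is linear in entry M[2][1]: det = old_det + (v - 3) * C_21
Cofactor C_21 = 11
Want det = 0: -22 + (v - 3) * 11 = 0
  (v - 3) = 22 / 11 = 2
  v = 3 + (2) = 5

Answer: 5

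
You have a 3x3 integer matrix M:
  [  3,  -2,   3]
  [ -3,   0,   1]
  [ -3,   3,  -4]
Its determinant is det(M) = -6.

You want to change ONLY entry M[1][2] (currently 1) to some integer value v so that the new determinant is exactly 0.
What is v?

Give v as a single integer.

det is linear in entry M[1][2]: det = old_det + (v - 1) * C_12
Cofactor C_12 = -3
Want det = 0: -6 + (v - 1) * -3 = 0
  (v - 1) = 6 / -3 = -2
  v = 1 + (-2) = -1

Answer: -1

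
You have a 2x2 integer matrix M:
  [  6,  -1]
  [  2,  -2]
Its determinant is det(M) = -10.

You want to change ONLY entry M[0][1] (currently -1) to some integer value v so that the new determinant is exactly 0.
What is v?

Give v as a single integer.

Answer: -6

Derivation:
det is linear in entry M[0][1]: det = old_det + (v - -1) * C_01
Cofactor C_01 = -2
Want det = 0: -10 + (v - -1) * -2 = 0
  (v - -1) = 10 / -2 = -5
  v = -1 + (-5) = -6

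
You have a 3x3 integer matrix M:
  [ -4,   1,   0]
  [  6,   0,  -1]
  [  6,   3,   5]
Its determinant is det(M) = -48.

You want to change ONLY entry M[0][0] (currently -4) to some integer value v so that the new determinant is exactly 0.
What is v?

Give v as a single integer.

det is linear in entry M[0][0]: det = old_det + (v - -4) * C_00
Cofactor C_00 = 3
Want det = 0: -48 + (v - -4) * 3 = 0
  (v - -4) = 48 / 3 = 16
  v = -4 + (16) = 12

Answer: 12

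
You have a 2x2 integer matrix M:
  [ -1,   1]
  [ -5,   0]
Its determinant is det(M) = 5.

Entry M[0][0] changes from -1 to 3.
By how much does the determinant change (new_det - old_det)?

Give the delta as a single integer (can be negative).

Answer: 0

Derivation:
Cofactor C_00 = 0
Entry delta = 3 - -1 = 4
Det delta = entry_delta * cofactor = 4 * 0 = 0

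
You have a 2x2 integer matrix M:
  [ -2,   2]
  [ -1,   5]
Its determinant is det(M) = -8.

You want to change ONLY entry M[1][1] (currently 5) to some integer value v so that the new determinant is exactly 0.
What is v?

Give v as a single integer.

det is linear in entry M[1][1]: det = old_det + (v - 5) * C_11
Cofactor C_11 = -2
Want det = 0: -8 + (v - 5) * -2 = 0
  (v - 5) = 8 / -2 = -4
  v = 5 + (-4) = 1

Answer: 1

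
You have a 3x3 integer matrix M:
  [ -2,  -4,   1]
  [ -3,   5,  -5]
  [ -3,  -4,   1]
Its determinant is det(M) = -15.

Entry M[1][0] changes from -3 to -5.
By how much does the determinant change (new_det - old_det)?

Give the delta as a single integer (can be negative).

Answer: 0

Derivation:
Cofactor C_10 = 0
Entry delta = -5 - -3 = -2
Det delta = entry_delta * cofactor = -2 * 0 = 0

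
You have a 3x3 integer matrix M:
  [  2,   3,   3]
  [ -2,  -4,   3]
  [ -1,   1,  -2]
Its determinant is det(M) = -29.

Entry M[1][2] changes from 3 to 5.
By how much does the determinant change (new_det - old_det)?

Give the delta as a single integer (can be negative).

Answer: -10

Derivation:
Cofactor C_12 = -5
Entry delta = 5 - 3 = 2
Det delta = entry_delta * cofactor = 2 * -5 = -10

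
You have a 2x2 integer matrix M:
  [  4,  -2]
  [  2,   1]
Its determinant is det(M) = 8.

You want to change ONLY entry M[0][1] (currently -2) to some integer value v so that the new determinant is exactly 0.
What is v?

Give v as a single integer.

Answer: 2

Derivation:
det is linear in entry M[0][1]: det = old_det + (v - -2) * C_01
Cofactor C_01 = -2
Want det = 0: 8 + (v - -2) * -2 = 0
  (v - -2) = -8 / -2 = 4
  v = -2 + (4) = 2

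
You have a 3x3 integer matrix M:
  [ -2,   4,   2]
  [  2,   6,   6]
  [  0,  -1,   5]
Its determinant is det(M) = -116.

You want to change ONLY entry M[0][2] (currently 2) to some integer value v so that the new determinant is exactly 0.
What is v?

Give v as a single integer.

Answer: -56

Derivation:
det is linear in entry M[0][2]: det = old_det + (v - 2) * C_02
Cofactor C_02 = -2
Want det = 0: -116 + (v - 2) * -2 = 0
  (v - 2) = 116 / -2 = -58
  v = 2 + (-58) = -56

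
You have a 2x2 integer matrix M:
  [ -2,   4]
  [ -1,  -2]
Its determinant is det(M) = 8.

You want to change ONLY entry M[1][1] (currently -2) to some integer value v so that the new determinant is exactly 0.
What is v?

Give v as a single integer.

Answer: 2

Derivation:
det is linear in entry M[1][1]: det = old_det + (v - -2) * C_11
Cofactor C_11 = -2
Want det = 0: 8 + (v - -2) * -2 = 0
  (v - -2) = -8 / -2 = 4
  v = -2 + (4) = 2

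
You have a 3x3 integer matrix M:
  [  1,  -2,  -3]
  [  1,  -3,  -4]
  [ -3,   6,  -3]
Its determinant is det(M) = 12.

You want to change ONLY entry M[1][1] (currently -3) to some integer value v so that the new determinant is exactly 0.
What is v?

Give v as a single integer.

det is linear in entry M[1][1]: det = old_det + (v - -3) * C_11
Cofactor C_11 = -12
Want det = 0: 12 + (v - -3) * -12 = 0
  (v - -3) = -12 / -12 = 1
  v = -3 + (1) = -2

Answer: -2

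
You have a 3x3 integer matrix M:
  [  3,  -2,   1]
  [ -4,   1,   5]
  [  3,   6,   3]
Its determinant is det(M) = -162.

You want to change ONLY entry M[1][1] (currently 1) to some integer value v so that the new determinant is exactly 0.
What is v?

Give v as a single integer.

Answer: 28

Derivation:
det is linear in entry M[1][1]: det = old_det + (v - 1) * C_11
Cofactor C_11 = 6
Want det = 0: -162 + (v - 1) * 6 = 0
  (v - 1) = 162 / 6 = 27
  v = 1 + (27) = 28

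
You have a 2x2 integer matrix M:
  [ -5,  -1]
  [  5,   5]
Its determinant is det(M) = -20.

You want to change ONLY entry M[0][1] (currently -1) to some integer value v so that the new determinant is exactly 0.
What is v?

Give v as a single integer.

det is linear in entry M[0][1]: det = old_det + (v - -1) * C_01
Cofactor C_01 = -5
Want det = 0: -20 + (v - -1) * -5 = 0
  (v - -1) = 20 / -5 = -4
  v = -1 + (-4) = -5

Answer: -5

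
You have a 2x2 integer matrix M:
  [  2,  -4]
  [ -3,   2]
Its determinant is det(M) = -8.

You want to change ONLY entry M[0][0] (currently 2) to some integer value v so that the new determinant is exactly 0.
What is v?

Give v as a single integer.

Answer: 6

Derivation:
det is linear in entry M[0][0]: det = old_det + (v - 2) * C_00
Cofactor C_00 = 2
Want det = 0: -8 + (v - 2) * 2 = 0
  (v - 2) = 8 / 2 = 4
  v = 2 + (4) = 6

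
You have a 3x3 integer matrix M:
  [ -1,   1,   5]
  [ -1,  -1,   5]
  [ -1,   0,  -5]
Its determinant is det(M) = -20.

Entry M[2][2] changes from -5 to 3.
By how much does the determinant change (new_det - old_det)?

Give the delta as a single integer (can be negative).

Cofactor C_22 = 2
Entry delta = 3 - -5 = 8
Det delta = entry_delta * cofactor = 8 * 2 = 16

Answer: 16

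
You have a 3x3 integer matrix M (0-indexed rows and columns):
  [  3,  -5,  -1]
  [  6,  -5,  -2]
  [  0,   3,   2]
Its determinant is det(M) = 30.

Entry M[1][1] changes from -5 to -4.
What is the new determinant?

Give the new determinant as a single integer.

Answer: 36

Derivation:
det is linear in row 1: changing M[1][1] by delta changes det by delta * cofactor(1,1).
Cofactor C_11 = (-1)^(1+1) * minor(1,1) = 6
Entry delta = -4 - -5 = 1
Det delta = 1 * 6 = 6
New det = 30 + 6 = 36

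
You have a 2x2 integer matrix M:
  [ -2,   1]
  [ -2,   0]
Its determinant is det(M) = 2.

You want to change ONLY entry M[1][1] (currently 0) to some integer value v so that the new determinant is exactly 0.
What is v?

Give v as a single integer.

det is linear in entry M[1][1]: det = old_det + (v - 0) * C_11
Cofactor C_11 = -2
Want det = 0: 2 + (v - 0) * -2 = 0
  (v - 0) = -2 / -2 = 1
  v = 0 + (1) = 1

Answer: 1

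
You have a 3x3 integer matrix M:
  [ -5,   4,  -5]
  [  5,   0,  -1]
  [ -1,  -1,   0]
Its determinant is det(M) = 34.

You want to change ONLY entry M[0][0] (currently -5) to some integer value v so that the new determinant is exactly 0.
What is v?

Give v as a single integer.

det is linear in entry M[0][0]: det = old_det + (v - -5) * C_00
Cofactor C_00 = -1
Want det = 0: 34 + (v - -5) * -1 = 0
  (v - -5) = -34 / -1 = 34
  v = -5 + (34) = 29

Answer: 29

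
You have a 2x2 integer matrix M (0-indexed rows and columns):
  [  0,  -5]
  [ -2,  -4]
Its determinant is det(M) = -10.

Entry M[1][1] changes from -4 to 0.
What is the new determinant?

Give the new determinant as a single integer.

det is linear in row 1: changing M[1][1] by delta changes det by delta * cofactor(1,1).
Cofactor C_11 = (-1)^(1+1) * minor(1,1) = 0
Entry delta = 0 - -4 = 4
Det delta = 4 * 0 = 0
New det = -10 + 0 = -10

Answer: -10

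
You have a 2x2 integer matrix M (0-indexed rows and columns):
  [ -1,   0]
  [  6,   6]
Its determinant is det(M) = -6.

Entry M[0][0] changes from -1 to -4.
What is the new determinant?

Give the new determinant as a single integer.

det is linear in row 0: changing M[0][0] by delta changes det by delta * cofactor(0,0).
Cofactor C_00 = (-1)^(0+0) * minor(0,0) = 6
Entry delta = -4 - -1 = -3
Det delta = -3 * 6 = -18
New det = -6 + -18 = -24

Answer: -24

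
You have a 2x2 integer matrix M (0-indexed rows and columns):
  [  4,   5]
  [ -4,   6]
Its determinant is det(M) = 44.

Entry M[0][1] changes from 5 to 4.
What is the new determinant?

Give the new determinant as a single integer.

det is linear in row 0: changing M[0][1] by delta changes det by delta * cofactor(0,1).
Cofactor C_01 = (-1)^(0+1) * minor(0,1) = 4
Entry delta = 4 - 5 = -1
Det delta = -1 * 4 = -4
New det = 44 + -4 = 40

Answer: 40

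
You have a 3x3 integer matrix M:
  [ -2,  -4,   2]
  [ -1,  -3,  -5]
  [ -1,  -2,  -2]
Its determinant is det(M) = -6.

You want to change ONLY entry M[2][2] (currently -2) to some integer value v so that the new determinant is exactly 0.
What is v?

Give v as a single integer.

Answer: 1

Derivation:
det is linear in entry M[2][2]: det = old_det + (v - -2) * C_22
Cofactor C_22 = 2
Want det = 0: -6 + (v - -2) * 2 = 0
  (v - -2) = 6 / 2 = 3
  v = -2 + (3) = 1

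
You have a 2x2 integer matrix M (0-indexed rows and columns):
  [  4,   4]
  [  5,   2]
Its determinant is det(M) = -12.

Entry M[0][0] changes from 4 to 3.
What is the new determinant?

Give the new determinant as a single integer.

det is linear in row 0: changing M[0][0] by delta changes det by delta * cofactor(0,0).
Cofactor C_00 = (-1)^(0+0) * minor(0,0) = 2
Entry delta = 3 - 4 = -1
Det delta = -1 * 2 = -2
New det = -12 + -2 = -14

Answer: -14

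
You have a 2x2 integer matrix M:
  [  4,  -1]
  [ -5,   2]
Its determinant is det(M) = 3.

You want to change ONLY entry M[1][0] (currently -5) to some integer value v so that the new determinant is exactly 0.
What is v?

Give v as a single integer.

Answer: -8

Derivation:
det is linear in entry M[1][0]: det = old_det + (v - -5) * C_10
Cofactor C_10 = 1
Want det = 0: 3 + (v - -5) * 1 = 0
  (v - -5) = -3 / 1 = -3
  v = -5 + (-3) = -8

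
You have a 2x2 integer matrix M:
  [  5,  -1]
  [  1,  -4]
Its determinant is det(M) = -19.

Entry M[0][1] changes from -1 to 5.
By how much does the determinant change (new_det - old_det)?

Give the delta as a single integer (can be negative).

Cofactor C_01 = -1
Entry delta = 5 - -1 = 6
Det delta = entry_delta * cofactor = 6 * -1 = -6

Answer: -6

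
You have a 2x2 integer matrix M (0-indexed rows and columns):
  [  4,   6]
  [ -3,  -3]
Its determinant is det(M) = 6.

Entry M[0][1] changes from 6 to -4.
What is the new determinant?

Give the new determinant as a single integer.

det is linear in row 0: changing M[0][1] by delta changes det by delta * cofactor(0,1).
Cofactor C_01 = (-1)^(0+1) * minor(0,1) = 3
Entry delta = -4 - 6 = -10
Det delta = -10 * 3 = -30
New det = 6 + -30 = -24

Answer: -24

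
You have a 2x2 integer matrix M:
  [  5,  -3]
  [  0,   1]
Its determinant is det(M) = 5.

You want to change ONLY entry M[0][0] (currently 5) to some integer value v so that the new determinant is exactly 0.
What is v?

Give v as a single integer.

Answer: 0

Derivation:
det is linear in entry M[0][0]: det = old_det + (v - 5) * C_00
Cofactor C_00 = 1
Want det = 0: 5 + (v - 5) * 1 = 0
  (v - 5) = -5 / 1 = -5
  v = 5 + (-5) = 0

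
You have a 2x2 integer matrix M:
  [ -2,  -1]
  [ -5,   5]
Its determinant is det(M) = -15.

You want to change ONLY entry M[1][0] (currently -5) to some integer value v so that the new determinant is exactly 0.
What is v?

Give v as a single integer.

Answer: 10

Derivation:
det is linear in entry M[1][0]: det = old_det + (v - -5) * C_10
Cofactor C_10 = 1
Want det = 0: -15 + (v - -5) * 1 = 0
  (v - -5) = 15 / 1 = 15
  v = -5 + (15) = 10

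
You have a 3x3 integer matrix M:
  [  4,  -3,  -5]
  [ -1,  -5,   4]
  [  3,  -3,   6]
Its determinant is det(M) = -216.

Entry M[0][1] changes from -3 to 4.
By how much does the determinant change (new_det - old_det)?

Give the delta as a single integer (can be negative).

Cofactor C_01 = 18
Entry delta = 4 - -3 = 7
Det delta = entry_delta * cofactor = 7 * 18 = 126

Answer: 126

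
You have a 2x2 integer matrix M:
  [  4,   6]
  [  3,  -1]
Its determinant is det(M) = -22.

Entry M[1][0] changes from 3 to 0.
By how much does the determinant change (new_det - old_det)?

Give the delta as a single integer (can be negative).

Cofactor C_10 = -6
Entry delta = 0 - 3 = -3
Det delta = entry_delta * cofactor = -3 * -6 = 18

Answer: 18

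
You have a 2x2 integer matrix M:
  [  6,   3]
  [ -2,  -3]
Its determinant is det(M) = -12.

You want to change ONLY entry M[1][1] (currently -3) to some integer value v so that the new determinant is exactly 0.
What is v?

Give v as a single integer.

Answer: -1

Derivation:
det is linear in entry M[1][1]: det = old_det + (v - -3) * C_11
Cofactor C_11 = 6
Want det = 0: -12 + (v - -3) * 6 = 0
  (v - -3) = 12 / 6 = 2
  v = -3 + (2) = -1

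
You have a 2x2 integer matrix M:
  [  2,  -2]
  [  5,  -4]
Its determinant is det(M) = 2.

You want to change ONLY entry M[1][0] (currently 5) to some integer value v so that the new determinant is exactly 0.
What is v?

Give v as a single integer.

Answer: 4

Derivation:
det is linear in entry M[1][0]: det = old_det + (v - 5) * C_10
Cofactor C_10 = 2
Want det = 0: 2 + (v - 5) * 2 = 0
  (v - 5) = -2 / 2 = -1
  v = 5 + (-1) = 4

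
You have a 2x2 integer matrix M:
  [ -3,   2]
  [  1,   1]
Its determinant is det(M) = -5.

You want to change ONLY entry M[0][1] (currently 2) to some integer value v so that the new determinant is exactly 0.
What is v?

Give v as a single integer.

Answer: -3

Derivation:
det is linear in entry M[0][1]: det = old_det + (v - 2) * C_01
Cofactor C_01 = -1
Want det = 0: -5 + (v - 2) * -1 = 0
  (v - 2) = 5 / -1 = -5
  v = 2 + (-5) = -3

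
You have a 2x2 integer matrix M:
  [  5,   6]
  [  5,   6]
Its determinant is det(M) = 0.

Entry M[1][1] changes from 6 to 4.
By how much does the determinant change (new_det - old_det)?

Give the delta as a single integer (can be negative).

Cofactor C_11 = 5
Entry delta = 4 - 6 = -2
Det delta = entry_delta * cofactor = -2 * 5 = -10

Answer: -10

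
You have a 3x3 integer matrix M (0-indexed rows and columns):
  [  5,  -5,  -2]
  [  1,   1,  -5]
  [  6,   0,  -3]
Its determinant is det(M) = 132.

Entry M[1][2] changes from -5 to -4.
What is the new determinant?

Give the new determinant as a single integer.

det is linear in row 1: changing M[1][2] by delta changes det by delta * cofactor(1,2).
Cofactor C_12 = (-1)^(1+2) * minor(1,2) = -30
Entry delta = -4 - -5 = 1
Det delta = 1 * -30 = -30
New det = 132 + -30 = 102

Answer: 102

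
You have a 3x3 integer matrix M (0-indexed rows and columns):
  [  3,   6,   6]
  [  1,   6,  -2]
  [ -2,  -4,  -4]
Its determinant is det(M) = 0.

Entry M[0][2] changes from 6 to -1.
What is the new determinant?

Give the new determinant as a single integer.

det is linear in row 0: changing M[0][2] by delta changes det by delta * cofactor(0,2).
Cofactor C_02 = (-1)^(0+2) * minor(0,2) = 8
Entry delta = -1 - 6 = -7
Det delta = -7 * 8 = -56
New det = 0 + -56 = -56

Answer: -56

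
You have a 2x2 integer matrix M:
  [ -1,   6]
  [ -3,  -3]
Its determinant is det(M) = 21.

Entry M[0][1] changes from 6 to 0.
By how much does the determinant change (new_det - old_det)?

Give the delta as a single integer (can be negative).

Answer: -18

Derivation:
Cofactor C_01 = 3
Entry delta = 0 - 6 = -6
Det delta = entry_delta * cofactor = -6 * 3 = -18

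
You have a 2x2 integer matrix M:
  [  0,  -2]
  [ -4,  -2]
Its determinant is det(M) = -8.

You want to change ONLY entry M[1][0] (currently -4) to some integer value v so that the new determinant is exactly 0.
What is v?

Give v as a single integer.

det is linear in entry M[1][0]: det = old_det + (v - -4) * C_10
Cofactor C_10 = 2
Want det = 0: -8 + (v - -4) * 2 = 0
  (v - -4) = 8 / 2 = 4
  v = -4 + (4) = 0

Answer: 0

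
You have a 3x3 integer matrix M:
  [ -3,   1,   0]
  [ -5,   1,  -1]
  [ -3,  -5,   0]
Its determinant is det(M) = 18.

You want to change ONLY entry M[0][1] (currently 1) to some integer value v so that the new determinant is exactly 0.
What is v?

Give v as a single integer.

det is linear in entry M[0][1]: det = old_det + (v - 1) * C_01
Cofactor C_01 = 3
Want det = 0: 18 + (v - 1) * 3 = 0
  (v - 1) = -18 / 3 = -6
  v = 1 + (-6) = -5

Answer: -5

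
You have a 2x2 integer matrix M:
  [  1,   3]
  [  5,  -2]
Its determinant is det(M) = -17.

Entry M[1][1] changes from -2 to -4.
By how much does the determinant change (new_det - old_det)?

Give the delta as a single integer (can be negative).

Answer: -2

Derivation:
Cofactor C_11 = 1
Entry delta = -4 - -2 = -2
Det delta = entry_delta * cofactor = -2 * 1 = -2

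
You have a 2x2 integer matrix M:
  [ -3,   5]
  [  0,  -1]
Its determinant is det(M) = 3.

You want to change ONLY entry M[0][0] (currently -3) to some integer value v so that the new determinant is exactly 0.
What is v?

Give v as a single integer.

det is linear in entry M[0][0]: det = old_det + (v - -3) * C_00
Cofactor C_00 = -1
Want det = 0: 3 + (v - -3) * -1 = 0
  (v - -3) = -3 / -1 = 3
  v = -3 + (3) = 0

Answer: 0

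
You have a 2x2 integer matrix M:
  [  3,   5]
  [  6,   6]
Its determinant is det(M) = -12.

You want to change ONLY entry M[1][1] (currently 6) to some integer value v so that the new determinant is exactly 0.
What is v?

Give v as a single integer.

det is linear in entry M[1][1]: det = old_det + (v - 6) * C_11
Cofactor C_11 = 3
Want det = 0: -12 + (v - 6) * 3 = 0
  (v - 6) = 12 / 3 = 4
  v = 6 + (4) = 10

Answer: 10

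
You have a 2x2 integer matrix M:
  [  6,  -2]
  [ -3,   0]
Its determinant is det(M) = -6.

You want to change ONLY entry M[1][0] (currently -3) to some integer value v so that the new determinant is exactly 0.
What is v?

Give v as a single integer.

Answer: 0

Derivation:
det is linear in entry M[1][0]: det = old_det + (v - -3) * C_10
Cofactor C_10 = 2
Want det = 0: -6 + (v - -3) * 2 = 0
  (v - -3) = 6 / 2 = 3
  v = -3 + (3) = 0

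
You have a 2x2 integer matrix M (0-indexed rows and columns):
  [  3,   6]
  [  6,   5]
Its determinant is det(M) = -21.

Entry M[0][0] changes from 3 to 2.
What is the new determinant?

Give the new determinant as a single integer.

Answer: -26

Derivation:
det is linear in row 0: changing M[0][0] by delta changes det by delta * cofactor(0,0).
Cofactor C_00 = (-1)^(0+0) * minor(0,0) = 5
Entry delta = 2 - 3 = -1
Det delta = -1 * 5 = -5
New det = -21 + -5 = -26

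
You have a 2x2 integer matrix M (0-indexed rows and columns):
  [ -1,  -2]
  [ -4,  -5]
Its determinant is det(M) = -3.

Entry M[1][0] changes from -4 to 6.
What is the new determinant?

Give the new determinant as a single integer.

det is linear in row 1: changing M[1][0] by delta changes det by delta * cofactor(1,0).
Cofactor C_10 = (-1)^(1+0) * minor(1,0) = 2
Entry delta = 6 - -4 = 10
Det delta = 10 * 2 = 20
New det = -3 + 20 = 17

Answer: 17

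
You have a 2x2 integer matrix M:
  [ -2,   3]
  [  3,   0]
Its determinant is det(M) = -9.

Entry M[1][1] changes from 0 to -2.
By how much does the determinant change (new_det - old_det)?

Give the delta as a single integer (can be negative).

Answer: 4

Derivation:
Cofactor C_11 = -2
Entry delta = -2 - 0 = -2
Det delta = entry_delta * cofactor = -2 * -2 = 4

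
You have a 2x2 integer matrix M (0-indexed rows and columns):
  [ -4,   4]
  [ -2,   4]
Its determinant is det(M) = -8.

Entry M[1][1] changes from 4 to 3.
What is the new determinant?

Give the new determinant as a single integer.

Answer: -4

Derivation:
det is linear in row 1: changing M[1][1] by delta changes det by delta * cofactor(1,1).
Cofactor C_11 = (-1)^(1+1) * minor(1,1) = -4
Entry delta = 3 - 4 = -1
Det delta = -1 * -4 = 4
New det = -8 + 4 = -4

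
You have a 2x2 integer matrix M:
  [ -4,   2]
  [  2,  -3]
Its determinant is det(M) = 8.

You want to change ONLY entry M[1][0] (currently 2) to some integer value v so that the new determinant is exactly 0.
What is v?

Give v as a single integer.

Answer: 6

Derivation:
det is linear in entry M[1][0]: det = old_det + (v - 2) * C_10
Cofactor C_10 = -2
Want det = 0: 8 + (v - 2) * -2 = 0
  (v - 2) = -8 / -2 = 4
  v = 2 + (4) = 6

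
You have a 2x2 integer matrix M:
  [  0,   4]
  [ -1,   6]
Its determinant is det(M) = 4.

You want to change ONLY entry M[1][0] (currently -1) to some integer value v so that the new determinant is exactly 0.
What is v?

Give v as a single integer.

det is linear in entry M[1][0]: det = old_det + (v - -1) * C_10
Cofactor C_10 = -4
Want det = 0: 4 + (v - -1) * -4 = 0
  (v - -1) = -4 / -4 = 1
  v = -1 + (1) = 0

Answer: 0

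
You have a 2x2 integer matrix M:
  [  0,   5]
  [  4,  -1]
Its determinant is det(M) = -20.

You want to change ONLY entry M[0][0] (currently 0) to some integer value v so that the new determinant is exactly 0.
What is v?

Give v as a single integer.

Answer: -20

Derivation:
det is linear in entry M[0][0]: det = old_det + (v - 0) * C_00
Cofactor C_00 = -1
Want det = 0: -20 + (v - 0) * -1 = 0
  (v - 0) = 20 / -1 = -20
  v = 0 + (-20) = -20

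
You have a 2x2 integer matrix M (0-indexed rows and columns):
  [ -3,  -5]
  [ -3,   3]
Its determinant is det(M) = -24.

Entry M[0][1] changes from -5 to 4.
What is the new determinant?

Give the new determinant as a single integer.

det is linear in row 0: changing M[0][1] by delta changes det by delta * cofactor(0,1).
Cofactor C_01 = (-1)^(0+1) * minor(0,1) = 3
Entry delta = 4 - -5 = 9
Det delta = 9 * 3 = 27
New det = -24 + 27 = 3

Answer: 3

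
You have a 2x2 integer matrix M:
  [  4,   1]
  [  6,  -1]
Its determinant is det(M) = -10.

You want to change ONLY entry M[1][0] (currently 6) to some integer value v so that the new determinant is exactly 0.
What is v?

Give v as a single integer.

det is linear in entry M[1][0]: det = old_det + (v - 6) * C_10
Cofactor C_10 = -1
Want det = 0: -10 + (v - 6) * -1 = 0
  (v - 6) = 10 / -1 = -10
  v = 6 + (-10) = -4

Answer: -4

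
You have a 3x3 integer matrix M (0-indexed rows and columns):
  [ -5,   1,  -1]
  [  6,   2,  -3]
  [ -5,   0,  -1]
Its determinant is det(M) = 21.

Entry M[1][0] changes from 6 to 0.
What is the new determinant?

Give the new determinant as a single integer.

Answer: 15

Derivation:
det is linear in row 1: changing M[1][0] by delta changes det by delta * cofactor(1,0).
Cofactor C_10 = (-1)^(1+0) * minor(1,0) = 1
Entry delta = 0 - 6 = -6
Det delta = -6 * 1 = -6
New det = 21 + -6 = 15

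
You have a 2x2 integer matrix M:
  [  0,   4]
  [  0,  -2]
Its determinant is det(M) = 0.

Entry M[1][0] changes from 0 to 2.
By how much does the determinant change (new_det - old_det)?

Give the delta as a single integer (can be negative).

Answer: -8

Derivation:
Cofactor C_10 = -4
Entry delta = 2 - 0 = 2
Det delta = entry_delta * cofactor = 2 * -4 = -8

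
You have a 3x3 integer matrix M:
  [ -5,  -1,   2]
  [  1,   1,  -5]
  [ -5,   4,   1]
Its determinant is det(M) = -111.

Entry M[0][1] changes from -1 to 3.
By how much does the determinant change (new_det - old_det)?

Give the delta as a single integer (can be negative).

Cofactor C_01 = 24
Entry delta = 3 - -1 = 4
Det delta = entry_delta * cofactor = 4 * 24 = 96

Answer: 96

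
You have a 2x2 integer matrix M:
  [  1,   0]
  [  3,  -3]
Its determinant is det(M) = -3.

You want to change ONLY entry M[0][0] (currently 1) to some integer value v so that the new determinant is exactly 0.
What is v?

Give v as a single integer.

Answer: 0

Derivation:
det is linear in entry M[0][0]: det = old_det + (v - 1) * C_00
Cofactor C_00 = -3
Want det = 0: -3 + (v - 1) * -3 = 0
  (v - 1) = 3 / -3 = -1
  v = 1 + (-1) = 0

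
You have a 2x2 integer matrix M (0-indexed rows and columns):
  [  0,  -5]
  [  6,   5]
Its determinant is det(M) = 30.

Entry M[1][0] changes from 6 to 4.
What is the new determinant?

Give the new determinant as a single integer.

Answer: 20

Derivation:
det is linear in row 1: changing M[1][0] by delta changes det by delta * cofactor(1,0).
Cofactor C_10 = (-1)^(1+0) * minor(1,0) = 5
Entry delta = 4 - 6 = -2
Det delta = -2 * 5 = -10
New det = 30 + -10 = 20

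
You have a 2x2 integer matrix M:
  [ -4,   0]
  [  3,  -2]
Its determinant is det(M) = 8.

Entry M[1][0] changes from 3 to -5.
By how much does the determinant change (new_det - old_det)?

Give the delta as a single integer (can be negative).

Answer: 0

Derivation:
Cofactor C_10 = 0
Entry delta = -5 - 3 = -8
Det delta = entry_delta * cofactor = -8 * 0 = 0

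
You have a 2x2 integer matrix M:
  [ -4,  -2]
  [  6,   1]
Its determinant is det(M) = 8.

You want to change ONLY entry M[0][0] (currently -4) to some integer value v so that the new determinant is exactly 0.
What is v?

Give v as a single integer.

det is linear in entry M[0][0]: det = old_det + (v - -4) * C_00
Cofactor C_00 = 1
Want det = 0: 8 + (v - -4) * 1 = 0
  (v - -4) = -8 / 1 = -8
  v = -4 + (-8) = -12

Answer: -12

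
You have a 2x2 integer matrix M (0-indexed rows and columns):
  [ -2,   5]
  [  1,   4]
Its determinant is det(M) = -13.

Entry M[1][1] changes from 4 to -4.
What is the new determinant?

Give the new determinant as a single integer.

det is linear in row 1: changing M[1][1] by delta changes det by delta * cofactor(1,1).
Cofactor C_11 = (-1)^(1+1) * minor(1,1) = -2
Entry delta = -4 - 4 = -8
Det delta = -8 * -2 = 16
New det = -13 + 16 = 3

Answer: 3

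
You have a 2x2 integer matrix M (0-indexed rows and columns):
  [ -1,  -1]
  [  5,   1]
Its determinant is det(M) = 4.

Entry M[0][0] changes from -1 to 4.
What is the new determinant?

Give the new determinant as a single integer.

Answer: 9

Derivation:
det is linear in row 0: changing M[0][0] by delta changes det by delta * cofactor(0,0).
Cofactor C_00 = (-1)^(0+0) * minor(0,0) = 1
Entry delta = 4 - -1 = 5
Det delta = 5 * 1 = 5
New det = 4 + 5 = 9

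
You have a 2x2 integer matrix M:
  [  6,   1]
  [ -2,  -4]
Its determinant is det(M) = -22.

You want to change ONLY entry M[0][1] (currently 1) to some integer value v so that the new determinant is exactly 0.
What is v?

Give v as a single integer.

Answer: 12

Derivation:
det is linear in entry M[0][1]: det = old_det + (v - 1) * C_01
Cofactor C_01 = 2
Want det = 0: -22 + (v - 1) * 2 = 0
  (v - 1) = 22 / 2 = 11
  v = 1 + (11) = 12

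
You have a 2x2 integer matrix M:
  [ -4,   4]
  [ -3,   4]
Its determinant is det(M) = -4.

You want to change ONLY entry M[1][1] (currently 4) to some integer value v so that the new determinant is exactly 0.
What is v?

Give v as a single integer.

Answer: 3

Derivation:
det is linear in entry M[1][1]: det = old_det + (v - 4) * C_11
Cofactor C_11 = -4
Want det = 0: -4 + (v - 4) * -4 = 0
  (v - 4) = 4 / -4 = -1
  v = 4 + (-1) = 3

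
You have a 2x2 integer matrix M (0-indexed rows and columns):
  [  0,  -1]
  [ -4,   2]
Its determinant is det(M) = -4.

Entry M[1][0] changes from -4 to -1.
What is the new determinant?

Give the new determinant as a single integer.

det is linear in row 1: changing M[1][0] by delta changes det by delta * cofactor(1,0).
Cofactor C_10 = (-1)^(1+0) * minor(1,0) = 1
Entry delta = -1 - -4 = 3
Det delta = 3 * 1 = 3
New det = -4 + 3 = -1

Answer: -1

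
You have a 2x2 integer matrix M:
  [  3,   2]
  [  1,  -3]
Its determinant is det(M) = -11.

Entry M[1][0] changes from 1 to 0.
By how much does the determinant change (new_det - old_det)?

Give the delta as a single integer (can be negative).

Answer: 2

Derivation:
Cofactor C_10 = -2
Entry delta = 0 - 1 = -1
Det delta = entry_delta * cofactor = -1 * -2 = 2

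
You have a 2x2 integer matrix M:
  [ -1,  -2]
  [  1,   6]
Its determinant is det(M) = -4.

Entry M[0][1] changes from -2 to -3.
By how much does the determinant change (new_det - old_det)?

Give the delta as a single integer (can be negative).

Answer: 1

Derivation:
Cofactor C_01 = -1
Entry delta = -3 - -2 = -1
Det delta = entry_delta * cofactor = -1 * -1 = 1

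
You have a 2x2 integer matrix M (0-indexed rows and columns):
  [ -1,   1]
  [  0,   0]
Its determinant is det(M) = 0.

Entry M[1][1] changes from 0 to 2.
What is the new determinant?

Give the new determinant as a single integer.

det is linear in row 1: changing M[1][1] by delta changes det by delta * cofactor(1,1).
Cofactor C_11 = (-1)^(1+1) * minor(1,1) = -1
Entry delta = 2 - 0 = 2
Det delta = 2 * -1 = -2
New det = 0 + -2 = -2

Answer: -2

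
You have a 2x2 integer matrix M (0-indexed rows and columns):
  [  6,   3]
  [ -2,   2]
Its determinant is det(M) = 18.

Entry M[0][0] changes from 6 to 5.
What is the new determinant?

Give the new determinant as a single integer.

det is linear in row 0: changing M[0][0] by delta changes det by delta * cofactor(0,0).
Cofactor C_00 = (-1)^(0+0) * minor(0,0) = 2
Entry delta = 5 - 6 = -1
Det delta = -1 * 2 = -2
New det = 18 + -2 = 16

Answer: 16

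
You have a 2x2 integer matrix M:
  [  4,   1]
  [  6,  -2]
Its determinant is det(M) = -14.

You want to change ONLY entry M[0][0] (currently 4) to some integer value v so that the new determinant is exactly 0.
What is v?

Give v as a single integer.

Answer: -3

Derivation:
det is linear in entry M[0][0]: det = old_det + (v - 4) * C_00
Cofactor C_00 = -2
Want det = 0: -14 + (v - 4) * -2 = 0
  (v - 4) = 14 / -2 = -7
  v = 4 + (-7) = -3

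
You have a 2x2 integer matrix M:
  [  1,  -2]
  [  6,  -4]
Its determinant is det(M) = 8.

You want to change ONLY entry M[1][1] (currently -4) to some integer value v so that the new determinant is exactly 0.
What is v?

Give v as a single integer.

det is linear in entry M[1][1]: det = old_det + (v - -4) * C_11
Cofactor C_11 = 1
Want det = 0: 8 + (v - -4) * 1 = 0
  (v - -4) = -8 / 1 = -8
  v = -4 + (-8) = -12

Answer: -12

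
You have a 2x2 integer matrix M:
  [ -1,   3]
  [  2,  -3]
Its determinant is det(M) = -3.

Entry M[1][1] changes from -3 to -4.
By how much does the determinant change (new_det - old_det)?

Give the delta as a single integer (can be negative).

Cofactor C_11 = -1
Entry delta = -4 - -3 = -1
Det delta = entry_delta * cofactor = -1 * -1 = 1

Answer: 1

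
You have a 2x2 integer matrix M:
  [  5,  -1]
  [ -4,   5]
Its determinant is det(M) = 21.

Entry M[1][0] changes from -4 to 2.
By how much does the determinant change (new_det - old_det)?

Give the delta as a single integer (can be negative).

Cofactor C_10 = 1
Entry delta = 2 - -4 = 6
Det delta = entry_delta * cofactor = 6 * 1 = 6

Answer: 6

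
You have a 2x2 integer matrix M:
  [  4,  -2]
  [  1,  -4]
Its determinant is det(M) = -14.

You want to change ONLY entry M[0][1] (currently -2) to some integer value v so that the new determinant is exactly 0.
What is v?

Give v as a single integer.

det is linear in entry M[0][1]: det = old_det + (v - -2) * C_01
Cofactor C_01 = -1
Want det = 0: -14 + (v - -2) * -1 = 0
  (v - -2) = 14 / -1 = -14
  v = -2 + (-14) = -16

Answer: -16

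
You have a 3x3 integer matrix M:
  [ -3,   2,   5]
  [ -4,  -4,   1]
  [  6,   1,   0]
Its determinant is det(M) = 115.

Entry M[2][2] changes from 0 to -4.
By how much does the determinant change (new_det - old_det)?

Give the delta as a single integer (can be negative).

Cofactor C_22 = 20
Entry delta = -4 - 0 = -4
Det delta = entry_delta * cofactor = -4 * 20 = -80

Answer: -80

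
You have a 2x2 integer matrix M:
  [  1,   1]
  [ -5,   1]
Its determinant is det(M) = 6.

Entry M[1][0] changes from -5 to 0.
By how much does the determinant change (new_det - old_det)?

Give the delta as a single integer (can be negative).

Cofactor C_10 = -1
Entry delta = 0 - -5 = 5
Det delta = entry_delta * cofactor = 5 * -1 = -5

Answer: -5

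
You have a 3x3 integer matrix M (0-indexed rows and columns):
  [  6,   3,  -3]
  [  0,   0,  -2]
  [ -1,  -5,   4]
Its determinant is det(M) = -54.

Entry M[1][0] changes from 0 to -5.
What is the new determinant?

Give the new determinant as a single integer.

det is linear in row 1: changing M[1][0] by delta changes det by delta * cofactor(1,0).
Cofactor C_10 = (-1)^(1+0) * minor(1,0) = 3
Entry delta = -5 - 0 = -5
Det delta = -5 * 3 = -15
New det = -54 + -15 = -69

Answer: -69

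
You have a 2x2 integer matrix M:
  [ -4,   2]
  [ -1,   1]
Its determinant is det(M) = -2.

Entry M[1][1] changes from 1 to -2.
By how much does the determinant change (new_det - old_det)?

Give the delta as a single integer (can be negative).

Cofactor C_11 = -4
Entry delta = -2 - 1 = -3
Det delta = entry_delta * cofactor = -3 * -4 = 12

Answer: 12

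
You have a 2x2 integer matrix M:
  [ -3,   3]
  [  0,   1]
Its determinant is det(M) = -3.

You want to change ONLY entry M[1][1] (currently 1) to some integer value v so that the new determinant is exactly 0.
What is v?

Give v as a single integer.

Answer: 0

Derivation:
det is linear in entry M[1][1]: det = old_det + (v - 1) * C_11
Cofactor C_11 = -3
Want det = 0: -3 + (v - 1) * -3 = 0
  (v - 1) = 3 / -3 = -1
  v = 1 + (-1) = 0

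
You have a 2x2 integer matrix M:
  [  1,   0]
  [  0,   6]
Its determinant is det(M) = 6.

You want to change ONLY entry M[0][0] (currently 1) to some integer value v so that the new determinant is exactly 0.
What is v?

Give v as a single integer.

Answer: 0

Derivation:
det is linear in entry M[0][0]: det = old_det + (v - 1) * C_00
Cofactor C_00 = 6
Want det = 0: 6 + (v - 1) * 6 = 0
  (v - 1) = -6 / 6 = -1
  v = 1 + (-1) = 0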